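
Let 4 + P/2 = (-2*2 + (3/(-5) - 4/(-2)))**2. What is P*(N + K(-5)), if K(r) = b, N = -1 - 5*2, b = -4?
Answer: -414/5 ≈ -82.800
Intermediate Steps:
N = -11 (N = -1 - 10 = -11)
K(r) = -4
P = 138/25 (P = -8 + 2*(-2*2 + (3/(-5) - 4/(-2)))**2 = -8 + 2*(-4 + (3*(-1/5) - 4*(-1/2)))**2 = -8 + 2*(-4 + (-3/5 + 2))**2 = -8 + 2*(-4 + 7/5)**2 = -8 + 2*(-13/5)**2 = -8 + 2*(169/25) = -8 + 338/25 = 138/25 ≈ 5.5200)
P*(N + K(-5)) = 138*(-11 - 4)/25 = (138/25)*(-15) = -414/5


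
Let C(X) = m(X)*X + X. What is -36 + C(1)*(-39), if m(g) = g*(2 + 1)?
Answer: -192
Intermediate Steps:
m(g) = 3*g (m(g) = g*3 = 3*g)
C(X) = X + 3*X² (C(X) = (3*X)*X + X = 3*X² + X = X + 3*X²)
-36 + C(1)*(-39) = -36 + (1*(1 + 3*1))*(-39) = -36 + (1*(1 + 3))*(-39) = -36 + (1*4)*(-39) = -36 + 4*(-39) = -36 - 156 = -192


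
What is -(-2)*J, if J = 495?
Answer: 990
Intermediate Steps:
-(-2)*J = -(-2)*495 = -2*(-495) = 990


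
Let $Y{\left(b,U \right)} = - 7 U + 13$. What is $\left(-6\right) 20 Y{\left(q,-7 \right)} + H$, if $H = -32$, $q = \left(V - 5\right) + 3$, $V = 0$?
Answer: $-7472$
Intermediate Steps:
$q = -2$ ($q = \left(0 - 5\right) + 3 = -5 + 3 = -2$)
$Y{\left(b,U \right)} = 13 - 7 U$
$\left(-6\right) 20 Y{\left(q,-7 \right)} + H = \left(-6\right) 20 \left(13 - -49\right) - 32 = - 120 \left(13 + 49\right) - 32 = \left(-120\right) 62 - 32 = -7440 - 32 = -7472$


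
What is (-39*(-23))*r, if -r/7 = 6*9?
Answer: -339066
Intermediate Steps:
r = -378 (r = -42*9 = -7*54 = -378)
(-39*(-23))*r = -39*(-23)*(-378) = 897*(-378) = -339066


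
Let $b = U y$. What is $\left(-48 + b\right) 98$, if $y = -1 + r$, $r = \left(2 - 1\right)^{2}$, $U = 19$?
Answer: $-4704$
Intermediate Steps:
$r = 1$ ($r = 1^{2} = 1$)
$y = 0$ ($y = -1 + 1 = 0$)
$b = 0$ ($b = 19 \cdot 0 = 0$)
$\left(-48 + b\right) 98 = \left(-48 + 0\right) 98 = \left(-48\right) 98 = -4704$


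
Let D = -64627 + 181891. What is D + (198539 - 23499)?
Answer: 292304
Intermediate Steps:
D = 117264
D + (198539 - 23499) = 117264 + (198539 - 23499) = 117264 + 175040 = 292304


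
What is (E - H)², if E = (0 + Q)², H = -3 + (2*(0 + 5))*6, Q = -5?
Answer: 1024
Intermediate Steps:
H = 57 (H = -3 + (2*5)*6 = -3 + 10*6 = -3 + 60 = 57)
E = 25 (E = (0 - 5)² = (-5)² = 25)
(E - H)² = (25 - 1*57)² = (25 - 57)² = (-32)² = 1024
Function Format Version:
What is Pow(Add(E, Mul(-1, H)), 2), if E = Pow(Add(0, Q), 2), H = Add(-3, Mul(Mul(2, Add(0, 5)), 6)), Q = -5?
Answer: 1024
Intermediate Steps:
H = 57 (H = Add(-3, Mul(Mul(2, 5), 6)) = Add(-3, Mul(10, 6)) = Add(-3, 60) = 57)
E = 25 (E = Pow(Add(0, -5), 2) = Pow(-5, 2) = 25)
Pow(Add(E, Mul(-1, H)), 2) = Pow(Add(25, Mul(-1, 57)), 2) = Pow(Add(25, -57), 2) = Pow(-32, 2) = 1024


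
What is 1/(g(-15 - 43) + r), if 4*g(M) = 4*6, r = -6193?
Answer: -1/6187 ≈ -0.00016163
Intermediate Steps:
g(M) = 6 (g(M) = (4*6)/4 = (¼)*24 = 6)
1/(g(-15 - 43) + r) = 1/(6 - 6193) = 1/(-6187) = -1/6187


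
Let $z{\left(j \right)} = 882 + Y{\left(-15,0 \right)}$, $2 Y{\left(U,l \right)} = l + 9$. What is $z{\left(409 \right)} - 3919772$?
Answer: $- \frac{7837771}{2} \approx -3.9189 \cdot 10^{6}$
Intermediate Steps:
$Y{\left(U,l \right)} = \frac{9}{2} + \frac{l}{2}$ ($Y{\left(U,l \right)} = \frac{l + 9}{2} = \frac{9 + l}{2} = \frac{9}{2} + \frac{l}{2}$)
$z{\left(j \right)} = \frac{1773}{2}$ ($z{\left(j \right)} = 882 + \left(\frac{9}{2} + \frac{1}{2} \cdot 0\right) = 882 + \left(\frac{9}{2} + 0\right) = 882 + \frac{9}{2} = \frac{1773}{2}$)
$z{\left(409 \right)} - 3919772 = \frac{1773}{2} - 3919772 = - \frac{7837771}{2}$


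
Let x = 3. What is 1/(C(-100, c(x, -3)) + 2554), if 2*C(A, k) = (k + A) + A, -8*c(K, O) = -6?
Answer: 8/19635 ≈ 0.00040744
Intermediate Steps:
c(K, O) = 3/4 (c(K, O) = -1/8*(-6) = 3/4)
C(A, k) = A + k/2 (C(A, k) = ((k + A) + A)/2 = ((A + k) + A)/2 = (k + 2*A)/2 = A + k/2)
1/(C(-100, c(x, -3)) + 2554) = 1/((-100 + (1/2)*(3/4)) + 2554) = 1/((-100 + 3/8) + 2554) = 1/(-797/8 + 2554) = 1/(19635/8) = 8/19635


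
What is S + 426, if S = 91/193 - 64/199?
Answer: 16367139/38407 ≈ 426.15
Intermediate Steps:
S = 5757/38407 (S = 91*(1/193) - 64*1/199 = 91/193 - 64/199 = 5757/38407 ≈ 0.14989)
S + 426 = 5757/38407 + 426 = 16367139/38407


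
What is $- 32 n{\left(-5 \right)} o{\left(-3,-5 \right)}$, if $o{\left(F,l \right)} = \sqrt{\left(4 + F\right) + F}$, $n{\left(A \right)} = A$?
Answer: $160 i \sqrt{2} \approx 226.27 i$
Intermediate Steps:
$o{\left(F,l \right)} = \sqrt{4 + 2 F}$
$- 32 n{\left(-5 \right)} o{\left(-3,-5 \right)} = \left(-32\right) \left(-5\right) \sqrt{4 + 2 \left(-3\right)} = 160 \sqrt{4 - 6} = 160 \sqrt{-2} = 160 i \sqrt{2}$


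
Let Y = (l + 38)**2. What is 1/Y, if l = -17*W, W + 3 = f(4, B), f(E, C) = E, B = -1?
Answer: 1/441 ≈ 0.0022676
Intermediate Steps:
W = 1 (W = -3 + 4 = 1)
l = -17 (l = -17*1 = -17)
Y = 441 (Y = (-17 + 38)**2 = 21**2 = 441)
1/Y = 1/441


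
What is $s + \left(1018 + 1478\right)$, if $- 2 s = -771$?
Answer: $\frac{5763}{2} \approx 2881.5$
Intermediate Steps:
$s = \frac{771}{2}$ ($s = \left(- \frac{1}{2}\right) \left(-771\right) = \frac{771}{2} \approx 385.5$)
$s + \left(1018 + 1478\right) = \frac{771}{2} + \left(1018 + 1478\right) = \frac{771}{2} + 2496 = \frac{5763}{2}$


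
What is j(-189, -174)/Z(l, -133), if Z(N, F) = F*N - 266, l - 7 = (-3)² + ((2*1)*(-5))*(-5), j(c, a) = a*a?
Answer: -7569/2261 ≈ -3.3476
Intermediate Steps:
j(c, a) = a²
l = 66 (l = 7 + ((-3)² + ((2*1)*(-5))*(-5)) = 7 + (9 + (2*(-5))*(-5)) = 7 + (9 - 10*(-5)) = 7 + (9 + 50) = 7 + 59 = 66)
Z(N, F) = -266 + F*N
j(-189, -174)/Z(l, -133) = (-174)²/(-266 - 133*66) = 30276/(-266 - 8778) = 30276/(-9044) = 30276*(-1/9044) = -7569/2261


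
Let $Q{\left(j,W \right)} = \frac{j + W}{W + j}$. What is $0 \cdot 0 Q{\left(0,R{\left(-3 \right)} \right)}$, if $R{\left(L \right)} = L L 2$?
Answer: $0$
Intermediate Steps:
$R{\left(L \right)} = 2 L^{2}$ ($R{\left(L \right)} = L^{2} \cdot 2 = 2 L^{2}$)
$Q{\left(j,W \right)} = 1$ ($Q{\left(j,W \right)} = \frac{W + j}{W + j} = 1$)
$0 \cdot 0 Q{\left(0,R{\left(-3 \right)} \right)} = 0 \cdot 0 \cdot 1 = 0 \cdot 1 = 0$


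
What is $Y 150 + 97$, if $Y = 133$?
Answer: $20047$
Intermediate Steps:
$Y 150 + 97 = 133 \cdot 150 + 97 = 19950 + 97 = 20047$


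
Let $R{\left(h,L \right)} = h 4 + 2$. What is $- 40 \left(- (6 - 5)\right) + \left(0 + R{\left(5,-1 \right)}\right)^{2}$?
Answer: $524$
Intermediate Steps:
$R{\left(h,L \right)} = 2 + 4 h$ ($R{\left(h,L \right)} = 4 h + 2 = 2 + 4 h$)
$- 40 \left(- (6 - 5)\right) + \left(0 + R{\left(5,-1 \right)}\right)^{2} = - 40 \left(- (6 - 5)\right) + \left(0 + \left(2 + 4 \cdot 5\right)\right)^{2} = - 40 \left(\left(-1\right) 1\right) + \left(0 + \left(2 + 20\right)\right)^{2} = \left(-40\right) \left(-1\right) + \left(0 + 22\right)^{2} = 40 + 22^{2} = 40 + 484 = 524$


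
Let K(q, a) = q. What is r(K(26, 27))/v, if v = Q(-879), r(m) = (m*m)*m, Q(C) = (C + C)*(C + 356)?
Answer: 8788/459717 ≈ 0.019116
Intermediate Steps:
Q(C) = 2*C*(356 + C) (Q(C) = (2*C)*(356 + C) = 2*C*(356 + C))
r(m) = m³ (r(m) = m²*m = m³)
v = 919434 (v = 2*(-879)*(356 - 879) = 2*(-879)*(-523) = 919434)
r(K(26, 27))/v = 26³/919434 = 17576*(1/919434) = 8788/459717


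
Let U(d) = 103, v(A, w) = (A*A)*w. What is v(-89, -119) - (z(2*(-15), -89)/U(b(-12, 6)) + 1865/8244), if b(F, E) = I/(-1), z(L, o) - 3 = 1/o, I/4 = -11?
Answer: -71234815981411/75572748 ≈ -9.4260e+5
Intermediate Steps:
v(A, w) = w*A**2 (v(A, w) = A**2*w = w*A**2)
I = -44 (I = 4*(-11) = -44)
z(L, o) = 3 + 1/o
b(F, E) = 44 (b(F, E) = -44/(-1) = -44*(-1) = 44)
v(-89, -119) - (z(2*(-15), -89)/U(b(-12, 6)) + 1865/8244) = -119*(-89)**2 - ((3 + 1/(-89))/103 + 1865/8244) = -119*7921 - ((3 - 1/89)*(1/103) + 1865*(1/8244)) = -942599 - ((266/89)*(1/103) + 1865/8244) = -942599 - (266/9167 + 1865/8244) = -942599 - 1*19289359/75572748 = -942599 - 19289359/75572748 = -71234815981411/75572748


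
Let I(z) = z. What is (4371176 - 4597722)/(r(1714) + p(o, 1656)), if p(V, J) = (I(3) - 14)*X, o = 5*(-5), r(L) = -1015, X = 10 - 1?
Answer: 113273/557 ≈ 203.36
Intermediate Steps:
X = 9
o = -25
p(V, J) = -99 (p(V, J) = (3 - 14)*9 = -11*9 = -99)
(4371176 - 4597722)/(r(1714) + p(o, 1656)) = (4371176 - 4597722)/(-1015 - 99) = -226546/(-1114) = -226546*(-1/1114) = 113273/557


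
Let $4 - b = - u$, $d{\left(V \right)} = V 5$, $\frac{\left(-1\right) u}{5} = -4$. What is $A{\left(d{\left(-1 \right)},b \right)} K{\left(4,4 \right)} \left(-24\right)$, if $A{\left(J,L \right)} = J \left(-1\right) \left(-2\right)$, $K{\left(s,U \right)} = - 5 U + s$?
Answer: $-3840$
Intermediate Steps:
$u = 20$ ($u = \left(-5\right) \left(-4\right) = 20$)
$K{\left(s,U \right)} = s - 5 U$
$d{\left(V \right)} = 5 V$
$b = 24$ ($b = 4 - \left(-1\right) 20 = 4 - -20 = 4 + 20 = 24$)
$A{\left(J,L \right)} = 2 J$ ($A{\left(J,L \right)} = - J \left(-2\right) = 2 J$)
$A{\left(d{\left(-1 \right)},b \right)} K{\left(4,4 \right)} \left(-24\right) = 2 \cdot 5 \left(-1\right) \left(4 - 20\right) \left(-24\right) = 2 \left(-5\right) \left(4 - 20\right) \left(-24\right) = \left(-10\right) \left(-16\right) \left(-24\right) = 160 \left(-24\right) = -3840$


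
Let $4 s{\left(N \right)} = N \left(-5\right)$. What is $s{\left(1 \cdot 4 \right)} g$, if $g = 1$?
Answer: $-5$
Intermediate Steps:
$s{\left(N \right)} = - \frac{5 N}{4}$ ($s{\left(N \right)} = \frac{N \left(-5\right)}{4} = \frac{\left(-5\right) N}{4} = - \frac{5 N}{4}$)
$s{\left(1 \cdot 4 \right)} g = - \frac{5 \cdot 1 \cdot 4}{4} \cdot 1 = \left(- \frac{5}{4}\right) 4 \cdot 1 = \left(-5\right) 1 = -5$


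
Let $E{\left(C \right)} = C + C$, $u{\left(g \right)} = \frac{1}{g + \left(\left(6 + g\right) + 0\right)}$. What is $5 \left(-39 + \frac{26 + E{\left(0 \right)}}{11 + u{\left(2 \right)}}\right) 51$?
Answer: $- \frac{345865}{37} \approx -9347.7$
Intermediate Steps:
$u{\left(g \right)} = \frac{1}{6 + 2 g}$ ($u{\left(g \right)} = \frac{1}{g + \left(6 + g\right)} = \frac{1}{6 + 2 g}$)
$E{\left(C \right)} = 2 C$
$5 \left(-39 + \frac{26 + E{\left(0 \right)}}{11 + u{\left(2 \right)}}\right) 51 = 5 \left(-39 + \frac{26 + 2 \cdot 0}{11 + \frac{1}{2 \left(3 + 2\right)}}\right) 51 = 5 \left(-39 + \frac{26 + 0}{11 + \frac{1}{2 \cdot 5}}\right) 51 = 5 \left(-39 + \frac{26}{11 + \frac{1}{2} \cdot \frac{1}{5}}\right) 51 = 5 \left(-39 + \frac{26}{11 + \frac{1}{10}}\right) 51 = 5 \left(-39 + \frac{26}{\frac{111}{10}}\right) 51 = 5 \left(-39 + 26 \cdot \frac{10}{111}\right) 51 = 5 \left(-39 + \frac{260}{111}\right) 51 = 5 \left(\left(- \frac{4069}{111}\right) 51\right) = 5 \left(- \frac{69173}{37}\right) = - \frac{345865}{37}$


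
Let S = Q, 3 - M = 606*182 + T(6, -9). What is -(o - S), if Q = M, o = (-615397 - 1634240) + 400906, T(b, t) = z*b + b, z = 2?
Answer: 1738424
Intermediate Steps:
T(b, t) = 3*b (T(b, t) = 2*b + b = 3*b)
o = -1848731 (o = -2249637 + 400906 = -1848731)
M = -110307 (M = 3 - (606*182 + 3*6) = 3 - (110292 + 18) = 3 - 1*110310 = 3 - 110310 = -110307)
Q = -110307
S = -110307
-(o - S) = -(-1848731 - 1*(-110307)) = -(-1848731 + 110307) = -1*(-1738424) = 1738424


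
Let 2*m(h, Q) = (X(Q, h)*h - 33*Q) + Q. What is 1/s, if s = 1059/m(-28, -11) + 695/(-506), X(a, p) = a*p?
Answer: -95128/155017 ≈ -0.61366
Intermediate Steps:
m(h, Q) = -16*Q + Q*h²/2 (m(h, Q) = (((Q*h)*h - 33*Q) + Q)/2 = ((Q*h² - 33*Q) + Q)/2 = ((-33*Q + Q*h²) + Q)/2 = (-32*Q + Q*h²)/2 = -16*Q + Q*h²/2)
s = -155017/95128 (s = 1059/(((½)*(-11)*(-32 + (-28)²))) + 695/(-506) = 1059/(((½)*(-11)*(-32 + 784))) + 695*(-1/506) = 1059/(((½)*(-11)*752)) - 695/506 = 1059/(-4136) - 695/506 = 1059*(-1/4136) - 695/506 = -1059/4136 - 695/506 = -155017/95128 ≈ -1.6296)
1/s = 1/(-155017/95128) = -95128/155017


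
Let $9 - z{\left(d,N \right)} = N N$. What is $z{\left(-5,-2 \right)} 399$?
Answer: $1995$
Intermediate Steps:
$z{\left(d,N \right)} = 9 - N^{2}$ ($z{\left(d,N \right)} = 9 - N N = 9 - N^{2}$)
$z{\left(-5,-2 \right)} 399 = \left(9 - \left(-2\right)^{2}\right) 399 = \left(9 - 4\right) 399 = 5 \cdot 399 = 1995$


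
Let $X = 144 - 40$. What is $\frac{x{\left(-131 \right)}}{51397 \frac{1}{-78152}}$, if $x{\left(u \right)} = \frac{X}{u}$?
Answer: $\frac{8127808}{6733007} \approx 1.2072$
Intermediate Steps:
$X = 104$
$x{\left(u \right)} = \frac{104}{u}$
$\frac{x{\left(-131 \right)}}{51397 \frac{1}{-78152}} = \frac{104 \frac{1}{-131}}{51397 \frac{1}{-78152}} = \frac{104 \left(- \frac{1}{131}\right)}{51397 \left(- \frac{1}{78152}\right)} = - \frac{104}{131 \left(- \frac{51397}{78152}\right)} = \left(- \frac{104}{131}\right) \left(- \frac{78152}{51397}\right) = \frac{8127808}{6733007}$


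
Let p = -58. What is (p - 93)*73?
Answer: -11023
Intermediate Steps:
(p - 93)*73 = (-58 - 93)*73 = -151*73 = -11023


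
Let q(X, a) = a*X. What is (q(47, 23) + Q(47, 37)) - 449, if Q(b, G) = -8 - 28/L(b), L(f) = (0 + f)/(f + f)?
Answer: 568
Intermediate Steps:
L(f) = ½ (L(f) = f/((2*f)) = f*(1/(2*f)) = ½)
q(X, a) = X*a
Q(b, G) = -64 (Q(b, G) = -8 - 28/½ = -8 - 28*2 = -8 - 1*56 = -8 - 56 = -64)
(q(47, 23) + Q(47, 37)) - 449 = (47*23 - 64) - 449 = (1081 - 64) - 449 = 1017 - 449 = 568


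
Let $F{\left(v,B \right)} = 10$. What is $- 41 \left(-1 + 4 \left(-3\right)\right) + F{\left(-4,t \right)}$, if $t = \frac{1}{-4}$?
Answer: $543$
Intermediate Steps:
$t = - \frac{1}{4} \approx -0.25$
$- 41 \left(-1 + 4 \left(-3\right)\right) + F{\left(-4,t \right)} = - 41 \left(-1 + 4 \left(-3\right)\right) + 10 = - 41 \left(-1 - 12\right) + 10 = \left(-41\right) \left(-13\right) + 10 = 533 + 10 = 543$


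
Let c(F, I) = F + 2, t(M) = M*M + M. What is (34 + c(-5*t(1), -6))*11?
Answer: 286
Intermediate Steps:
t(M) = M + M² (t(M) = M² + M = M + M²)
c(F, I) = 2 + F
(34 + c(-5*t(1), -6))*11 = (34 + (2 - 5*(1 + 1)))*11 = (34 + (2 - 5*2))*11 = (34 + (2 - 10))*11 = (34 - 8)*11 = 26*11 = 286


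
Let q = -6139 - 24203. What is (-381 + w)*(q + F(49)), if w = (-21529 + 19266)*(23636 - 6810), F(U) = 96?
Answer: 1151695664274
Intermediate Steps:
q = -30342
w = -38077238 (w = -2263*16826 = -38077238)
(-381 + w)*(q + F(49)) = (-381 - 38077238)*(-30342 + 96) = -38077619*(-30246) = 1151695664274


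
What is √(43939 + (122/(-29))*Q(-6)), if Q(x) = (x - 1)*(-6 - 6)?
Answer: √36655507/29 ≈ 208.77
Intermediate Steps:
Q(x) = 12 - 12*x (Q(x) = (-1 + x)*(-12) = 12 - 12*x)
√(43939 + (122/(-29))*Q(-6)) = √(43939 + (122/(-29))*(12 - 12*(-6))) = √(43939 + (122*(-1/29))*(12 + 72)) = √(43939 - 122/29*84) = √(43939 - 10248/29) = √(1263983/29) = √36655507/29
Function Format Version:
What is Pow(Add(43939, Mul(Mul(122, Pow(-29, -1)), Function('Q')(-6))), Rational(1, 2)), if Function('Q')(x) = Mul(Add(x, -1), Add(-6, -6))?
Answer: Mul(Rational(1, 29), Pow(36655507, Rational(1, 2))) ≈ 208.77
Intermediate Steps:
Function('Q')(x) = Add(12, Mul(-12, x)) (Function('Q')(x) = Mul(Add(-1, x), -12) = Add(12, Mul(-12, x)))
Pow(Add(43939, Mul(Mul(122, Pow(-29, -1)), Function('Q')(-6))), Rational(1, 2)) = Pow(Add(43939, Mul(Mul(122, Pow(-29, -1)), Add(12, Mul(-12, -6)))), Rational(1, 2)) = Pow(Add(43939, Mul(Mul(122, Rational(-1, 29)), Add(12, 72))), Rational(1, 2)) = Pow(Add(43939, Mul(Rational(-122, 29), 84)), Rational(1, 2)) = Pow(Add(43939, Rational(-10248, 29)), Rational(1, 2)) = Pow(Rational(1263983, 29), Rational(1, 2)) = Mul(Rational(1, 29), Pow(36655507, Rational(1, 2)))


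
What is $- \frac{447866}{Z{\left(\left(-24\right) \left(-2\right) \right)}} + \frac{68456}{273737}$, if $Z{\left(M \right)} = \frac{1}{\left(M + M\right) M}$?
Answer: $- \frac{564929258006680}{273737} \approx -2.0638 \cdot 10^{9}$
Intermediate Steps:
$Z{\left(M \right)} = \frac{1}{2 M^{2}}$ ($Z{\left(M \right)} = \frac{1}{2 M M} = \frac{\frac{1}{2} \frac{1}{M}}{M} = \frac{1}{2 M^{2}}$)
$- \frac{447866}{Z{\left(\left(-24\right) \left(-2\right) \right)}} + \frac{68456}{273737} = - \frac{447866}{\frac{1}{2} \cdot \frac{1}{2304}} + \frac{68456}{273737} = - 447866 \frac{1}{\frac{1}{4608}} + \frac{68456}{273737} = \left(-447866\right) 4608 + \frac{68456}{273737} = -2063766528 + \frac{68456}{273737} = - \frac{564929258006680}{273737}$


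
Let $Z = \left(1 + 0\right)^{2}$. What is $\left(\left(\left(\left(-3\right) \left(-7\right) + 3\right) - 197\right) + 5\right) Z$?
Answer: $-168$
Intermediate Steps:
$Z = 1$ ($Z = 1^{2} = 1$)
$\left(\left(\left(\left(-3\right) \left(-7\right) + 3\right) - 197\right) + 5\right) Z = \left(\left(\left(\left(-3\right) \left(-7\right) + 3\right) - 197\right) + 5\right) 1 = \left(\left(\left(21 + 3\right) - 197\right) + 5\right) 1 = \left(\left(24 - 197\right) + 5\right) 1 = \left(-173 + 5\right) 1 = \left(-168\right) 1 = -168$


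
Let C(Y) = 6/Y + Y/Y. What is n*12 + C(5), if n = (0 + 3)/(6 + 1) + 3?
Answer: 1517/35 ≈ 43.343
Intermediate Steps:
C(Y) = 1 + 6/Y (C(Y) = 6/Y + 1 = 1 + 6/Y)
n = 24/7 (n = 3/7 + 3 = 24/7 ≈ 3.4286)
n*12 + C(5) = (24/7)*12 + (6 + 5)/5 = 288/7 + (1/5)*11 = 288/7 + 11/5 = 1517/35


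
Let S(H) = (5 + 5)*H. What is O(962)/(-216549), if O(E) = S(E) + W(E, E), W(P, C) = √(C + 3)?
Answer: -9620/216549 - √965/216549 ≈ -0.044568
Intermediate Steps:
W(P, C) = √(3 + C)
S(H) = 10*H
O(E) = √(3 + E) + 10*E (O(E) = 10*E + √(3 + E) = √(3 + E) + 10*E)
O(962)/(-216549) = (√(3 + 962) + 10*962)/(-216549) = (√965 + 9620)*(-1/216549) = (9620 + √965)*(-1/216549) = -9620/216549 - √965/216549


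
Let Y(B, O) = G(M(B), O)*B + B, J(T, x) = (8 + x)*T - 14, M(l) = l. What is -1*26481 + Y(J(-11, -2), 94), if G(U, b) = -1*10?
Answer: -25761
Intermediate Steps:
J(T, x) = -14 + T*(8 + x) (J(T, x) = T*(8 + x) - 14 = -14 + T*(8 + x))
G(U, b) = -10
Y(B, O) = -9*B (Y(B, O) = -10*B + B = -9*B)
-1*26481 + Y(J(-11, -2), 94) = -1*26481 - 9*(-14 + 8*(-11) - 11*(-2)) = -26481 - 9*(-14 - 88 + 22) = -26481 - 9*(-80) = -26481 + 720 = -25761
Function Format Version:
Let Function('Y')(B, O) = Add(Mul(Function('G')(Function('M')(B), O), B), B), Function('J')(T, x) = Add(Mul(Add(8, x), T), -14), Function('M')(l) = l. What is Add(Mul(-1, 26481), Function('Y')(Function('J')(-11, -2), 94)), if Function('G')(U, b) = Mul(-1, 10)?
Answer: -25761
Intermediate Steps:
Function('J')(T, x) = Add(-14, Mul(T, Add(8, x))) (Function('J')(T, x) = Add(Mul(T, Add(8, x)), -14) = Add(-14, Mul(T, Add(8, x))))
Function('G')(U, b) = -10
Function('Y')(B, O) = Mul(-9, B) (Function('Y')(B, O) = Add(Mul(-10, B), B) = Mul(-9, B))
Add(Mul(-1, 26481), Function('Y')(Function('J')(-11, -2), 94)) = Add(Mul(-1, 26481), Mul(-9, Add(-14, Mul(8, -11), Mul(-11, -2)))) = Add(-26481, Mul(-9, Add(-14, -88, 22))) = Add(-26481, Mul(-9, -80)) = Add(-26481, 720) = -25761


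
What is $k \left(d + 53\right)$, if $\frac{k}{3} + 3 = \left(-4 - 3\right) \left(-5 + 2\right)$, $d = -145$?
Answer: $-4968$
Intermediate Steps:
$k = 54$ ($k = -9 + 3 \left(-4 - 3\right) \left(-5 + 2\right) = -9 + 3 \left(\left(-7\right) \left(-3\right)\right) = -9 + 3 \cdot 21 = -9 + 63 = 54$)
$k \left(d + 53\right) = 54 \left(-145 + 53\right) = 54 \left(-92\right) = -4968$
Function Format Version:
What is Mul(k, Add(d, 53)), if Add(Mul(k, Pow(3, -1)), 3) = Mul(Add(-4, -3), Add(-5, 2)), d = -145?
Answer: -4968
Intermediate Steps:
k = 54 (k = Add(-9, Mul(3, Mul(Add(-4, -3), Add(-5, 2)))) = Add(-9, Mul(3, Mul(-7, -3))) = Add(-9, Mul(3, 21)) = Add(-9, 63) = 54)
Mul(k, Add(d, 53)) = Mul(54, Add(-145, 53)) = Mul(54, -92) = -4968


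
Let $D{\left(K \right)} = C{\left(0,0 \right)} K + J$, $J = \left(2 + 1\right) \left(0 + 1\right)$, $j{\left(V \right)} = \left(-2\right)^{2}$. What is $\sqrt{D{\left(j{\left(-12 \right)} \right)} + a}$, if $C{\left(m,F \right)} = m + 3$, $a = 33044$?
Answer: $\sqrt{33059} \approx 181.82$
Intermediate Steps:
$j{\left(V \right)} = 4$
$C{\left(m,F \right)} = 3 + m$
$J = 3$ ($J = 3 \cdot 1 = 3$)
$D{\left(K \right)} = 3 + 3 K$ ($D{\left(K \right)} = \left(3 + 0\right) K + 3 = 3 K + 3 = 3 + 3 K$)
$\sqrt{D{\left(j{\left(-12 \right)} \right)} + a} = \sqrt{\left(3 + 3 \cdot 4\right) + 33044} = \sqrt{\left(3 + 12\right) + 33044} = \sqrt{15 + 33044} = \sqrt{33059}$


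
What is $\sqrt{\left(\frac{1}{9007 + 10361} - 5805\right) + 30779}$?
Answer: $\frac{\sqrt{260228680954}}{3228} \approx 158.03$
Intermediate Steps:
$\sqrt{\left(\frac{1}{9007 + 10361} - 5805\right) + 30779} = \sqrt{\left(\frac{1}{19368} - 5805\right) + 30779} = \sqrt{- \frac{112431239}{19368} + 30779} = \sqrt{\frac{483696433}{19368}} = \frac{\sqrt{260228680954}}{3228}$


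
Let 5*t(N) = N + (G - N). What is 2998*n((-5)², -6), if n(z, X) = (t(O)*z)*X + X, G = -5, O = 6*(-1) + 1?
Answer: 431712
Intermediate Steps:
O = -5 (O = -6 + 1 = -5)
t(N) = -1 (t(N) = (N + (-5 - N))/5 = (⅕)*(-5) = -1)
n(z, X) = X - X*z (n(z, X) = (-z)*X + X = -X*z + X = X - X*z)
2998*n((-5)², -6) = 2998*(-6*(1 - 1*(-5)²)) = 2998*(-6*(1 - 1*25)) = 2998*(-6*(1 - 25)) = 2998*(-6*(-24)) = 2998*144 = 431712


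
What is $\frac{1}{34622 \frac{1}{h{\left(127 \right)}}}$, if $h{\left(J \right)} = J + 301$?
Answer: $\frac{214}{17311} \approx 0.012362$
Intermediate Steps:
$h{\left(J \right)} = 301 + J$
$\frac{1}{34622 \frac{1}{h{\left(127 \right)}}} = \frac{1}{34622 \frac{1}{301 + 127}} = \frac{1}{34622 \cdot \frac{1}{428}} = \frac{1}{\frac{17311}{214}} = \frac{214}{17311}$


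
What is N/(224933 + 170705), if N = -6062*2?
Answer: -6062/197819 ≈ -0.030644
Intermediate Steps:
N = -12124
N/(224933 + 170705) = -12124/(224933 + 170705) = -12124/395638 = -12124*1/395638 = -6062/197819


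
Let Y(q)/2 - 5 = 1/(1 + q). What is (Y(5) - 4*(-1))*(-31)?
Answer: -1333/3 ≈ -444.33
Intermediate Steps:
Y(q) = 10 + 2/(1 + q)
(Y(5) - 4*(-1))*(-31) = (2*(6 + 5*5)/(1 + 5) - 4*(-1))*(-31) = (2*(6 + 25)/6 + 4)*(-31) = (2*(⅙)*31 + 4)*(-31) = (31/3 + 4)*(-31) = (43/3)*(-31) = -1333/3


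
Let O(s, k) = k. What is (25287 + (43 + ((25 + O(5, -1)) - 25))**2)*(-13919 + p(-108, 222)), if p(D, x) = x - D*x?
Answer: 278057229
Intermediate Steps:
p(D, x) = x - D*x
(25287 + (43 + ((25 + O(5, -1)) - 25))**2)*(-13919 + p(-108, 222)) = (25287 + (43 + ((25 - 1) - 25))**2)*(-13919 + 222*(1 - 1*(-108))) = (25287 + (43 + (24 - 25))**2)*(-13919 + 222*(1 + 108)) = (25287 + (43 - 1)**2)*(-13919 + 222*109) = (25287 + 42**2)*(-13919 + 24198) = (25287 + 1764)*10279 = 27051*10279 = 278057229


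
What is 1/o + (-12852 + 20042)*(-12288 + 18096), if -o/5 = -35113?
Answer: 7331510128801/175565 ≈ 4.1759e+7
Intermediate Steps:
o = 175565 (o = -5*(-35113) = 175565)
1/o + (-12852 + 20042)*(-12288 + 18096) = 1/175565 + (-12852 + 20042)*(-12288 + 18096) = 1/175565 + 7190*5808 = 1/175565 + 41759520 = 7331510128801/175565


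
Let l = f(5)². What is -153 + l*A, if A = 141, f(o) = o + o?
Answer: 13947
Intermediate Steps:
f(o) = 2*o
l = 100 (l = (2*5)² = 10² = 100)
-153 + l*A = -153 + 100*141 = -153 + 14100 = 13947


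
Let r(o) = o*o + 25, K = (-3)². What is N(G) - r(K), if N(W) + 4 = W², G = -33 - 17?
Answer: 2390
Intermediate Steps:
K = 9
G = -50
r(o) = 25 + o² (r(o) = o² + 25 = 25 + o²)
N(W) = -4 + W²
N(G) - r(K) = (-4 + (-50)²) - (25 + 9²) = (-4 + 2500) - (25 + 81) = 2496 - 1*106 = 2496 - 106 = 2390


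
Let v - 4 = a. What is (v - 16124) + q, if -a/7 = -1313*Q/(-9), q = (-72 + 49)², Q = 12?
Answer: -83537/3 ≈ -27846.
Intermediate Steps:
q = 529 (q = (-23)² = 529)
a = -36764/3 (a = -(-9191)*12/(-9) = -(-9191)*12*(-⅑) = -(-9191)*(-4)/3 = -7*5252/3 = -36764/3 ≈ -12255.)
v = -36752/3 (v = 4 - 36764/3 = -36752/3 ≈ -12251.)
(v - 16124) + q = (-36752/3 - 16124) + 529 = -85124/3 + 529 = -83537/3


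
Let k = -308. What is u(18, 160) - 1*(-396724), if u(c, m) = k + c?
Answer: 396434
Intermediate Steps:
u(c, m) = -308 + c
u(18, 160) - 1*(-396724) = (-308 + 18) - 1*(-396724) = -290 + 396724 = 396434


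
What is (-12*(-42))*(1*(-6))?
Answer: -3024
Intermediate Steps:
(-12*(-42))*(1*(-6)) = 504*(-6) = -3024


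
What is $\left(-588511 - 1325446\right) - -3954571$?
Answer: $2040614$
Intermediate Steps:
$\left(-588511 - 1325446\right) - -3954571 = -1913957 + 3954571 = 2040614$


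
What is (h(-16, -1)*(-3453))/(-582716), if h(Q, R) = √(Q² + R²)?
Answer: 3453*√257/582716 ≈ 0.094996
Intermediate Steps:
(h(-16, -1)*(-3453))/(-582716) = (√((-16)² + (-1)²)*(-3453))/(-582716) = (√(256 + 1)*(-3453))*(-1/582716) = (√257*(-3453))*(-1/582716) = -3453*√257*(-1/582716) = 3453*√257/582716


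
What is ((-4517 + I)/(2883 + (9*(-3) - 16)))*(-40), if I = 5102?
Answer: -585/71 ≈ -8.2394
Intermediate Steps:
((-4517 + I)/(2883 + (9*(-3) - 16)))*(-40) = ((-4517 + 5102)/(2883 + (9*(-3) - 16)))*(-40) = (585/(2883 + (-27 - 16)))*(-40) = (585/(2883 - 43))*(-40) = (585/2840)*(-40) = (585*(1/2840))*(-40) = (117/568)*(-40) = -585/71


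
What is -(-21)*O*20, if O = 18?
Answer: 7560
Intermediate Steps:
-(-21)*O*20 = -(-21)*18*20 = -21*(-18)*20 = 378*20 = 7560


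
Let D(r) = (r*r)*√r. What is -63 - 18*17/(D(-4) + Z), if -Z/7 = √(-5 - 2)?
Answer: -63 + 3264*I/227 + 714*I*√7/227 ≈ -63.0 + 22.701*I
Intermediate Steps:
D(r) = r^(5/2) (D(r) = r²*√r = r^(5/2))
Z = -7*I*√7 (Z = -7*√(-5 - 2) = -7*I*√7 ≈ -18.52*I)
-63 - 18*17/(D(-4) + Z) = -63 - 18*17/((-4)^(5/2) - 7*I*√7) = -63 - 18*17/(32*I - 7*I*√7) = -63 - 306/(32*I - 7*I*√7)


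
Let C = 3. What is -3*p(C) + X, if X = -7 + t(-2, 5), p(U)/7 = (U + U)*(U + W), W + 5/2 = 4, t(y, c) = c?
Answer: -569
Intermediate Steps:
W = 3/2 (W = -5/2 + 4 = 3/2 ≈ 1.5000)
p(U) = 14*U*(3/2 + U) (p(U) = 7*((U + U)*(U + 3/2)) = 7*((2*U)*(3/2 + U)) = 7*(2*U*(3/2 + U)) = 14*U*(3/2 + U))
X = -2 (X = -7 + 5 = -2)
-3*p(C) + X = -21*3*(3 + 2*3) - 2 = -21*3*(3 + 6) - 2 = -21*3*9 - 2 = -3*189 - 2 = -567 - 2 = -569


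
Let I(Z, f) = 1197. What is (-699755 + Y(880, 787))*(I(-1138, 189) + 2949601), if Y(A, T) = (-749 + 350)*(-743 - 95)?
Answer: -1078200933614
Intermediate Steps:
Y(A, T) = 334362 (Y(A, T) = -399*(-838) = 334362)
(-699755 + Y(880, 787))*(I(-1138, 189) + 2949601) = (-699755 + 334362)*(1197 + 2949601) = -365393*2950798 = -1078200933614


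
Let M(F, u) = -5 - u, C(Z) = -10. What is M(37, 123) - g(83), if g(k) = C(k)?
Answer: -118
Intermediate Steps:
g(k) = -10
M(37, 123) - g(83) = (-5 - 1*123) - 1*(-10) = (-5 - 123) + 10 = -128 + 10 = -118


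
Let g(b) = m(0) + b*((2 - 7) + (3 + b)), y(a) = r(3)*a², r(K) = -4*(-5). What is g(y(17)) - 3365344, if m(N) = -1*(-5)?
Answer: 30031501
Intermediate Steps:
r(K) = 20
y(a) = 20*a²
m(N) = 5
g(b) = 5 + b*(-2 + b) (g(b) = 5 + b*((2 - 7) + (3 + b)) = 5 + b*(-5 + (3 + b)) = 5 + b*(-2 + b))
g(y(17)) - 3365344 = (5 + (20*17²)² - 40*17²) - 3365344 = (5 + (20*289)² - 40*289) - 3365344 = (5 + 5780² - 2*5780) - 3365344 = (5 + 33408400 - 11560) - 3365344 = 33396845 - 3365344 = 30031501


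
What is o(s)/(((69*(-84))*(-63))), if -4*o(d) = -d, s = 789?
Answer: 263/486864 ≈ 0.00054019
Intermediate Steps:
o(d) = d/4 (o(d) = -(-1)*d/4 = d/4)
o(s)/(((69*(-84))*(-63))) = ((¼)*789)/(((69*(-84))*(-63))) = 789/(4*((-5796*(-63)))) = (789/4)/365148 = (789/4)*(1/365148) = 263/486864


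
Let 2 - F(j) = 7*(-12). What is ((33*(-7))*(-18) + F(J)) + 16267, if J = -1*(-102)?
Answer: 20511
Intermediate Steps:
J = 102
F(j) = 86 (F(j) = 2 - 7*(-12) = 2 - 1*(-84) = 2 + 84 = 86)
((33*(-7))*(-18) + F(J)) + 16267 = ((33*(-7))*(-18) + 86) + 16267 = (-231*(-18) + 86) + 16267 = (4158 + 86) + 16267 = 4244 + 16267 = 20511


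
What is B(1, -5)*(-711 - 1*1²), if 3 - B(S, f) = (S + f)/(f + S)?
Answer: -1424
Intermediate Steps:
B(S, f) = 2 (B(S, f) = 3 - (S + f)/(f + S) = 3 - (S + f)/(S + f) = 3 - 1*1 = 3 - 1 = 2)
B(1, -5)*(-711 - 1*1²) = 2*(-711 - 1*1²) = 2*(-711 - 1*1) = 2*(-711 - 1) = 2*(-712) = -1424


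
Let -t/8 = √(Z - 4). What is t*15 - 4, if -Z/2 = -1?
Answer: -4 - 120*I*√2 ≈ -4.0 - 169.71*I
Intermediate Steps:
Z = 2 (Z = -2*(-1) = 2)
t = -8*I*√2 (t = -8*√(2 - 4) = -8*I*√2 ≈ -11.314*I)
t*15 - 4 = -8*I*√2*15 - 4 = -120*I*√2 - 4 = -4 - 120*I*√2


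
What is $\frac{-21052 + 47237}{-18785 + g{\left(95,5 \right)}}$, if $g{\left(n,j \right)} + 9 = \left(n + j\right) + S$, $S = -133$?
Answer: $- \frac{26185}{18827} \approx -1.3908$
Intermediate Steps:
$g{\left(n,j \right)} = -142 + j + n$ ($g{\left(n,j \right)} = -9 - \left(133 - j - n\right) = -9 + \left(-133 + j + n\right) = -142 + j + n$)
$\frac{-21052 + 47237}{-18785 + g{\left(95,5 \right)}} = \frac{-21052 + 47237}{-18785 + \left(-142 + 5 + 95\right)} = \frac{26185}{-18785 - 42} = \frac{26185}{-18827} = 26185 \left(- \frac{1}{18827}\right) = - \frac{26185}{18827}$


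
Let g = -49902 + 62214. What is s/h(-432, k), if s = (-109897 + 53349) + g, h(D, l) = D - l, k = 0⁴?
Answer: 11059/108 ≈ 102.40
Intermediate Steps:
g = 12312
k = 0
s = -44236 (s = (-109897 + 53349) + 12312 = -56548 + 12312 = -44236)
s/h(-432, k) = -44236/(-432 - 1*0) = -44236/(-432 + 0) = -44236/(-432) = -44236*(-1/432) = 11059/108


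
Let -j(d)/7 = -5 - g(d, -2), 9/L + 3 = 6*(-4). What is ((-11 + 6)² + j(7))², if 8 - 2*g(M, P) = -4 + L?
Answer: 383161/36 ≈ 10643.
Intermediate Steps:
L = -⅓ (L = 9/(-3 + 6*(-4)) = 9/(-3 - 24) = 9/(-27) = 9*(-1/27) = -⅓ ≈ -0.33333)
g(M, P) = 37/6 (g(M, P) = 4 - (-4 - ⅓)/2 = 4 - ½*(-13/3) = 4 + 13/6 = 37/6)
j(d) = 469/6 (j(d) = -7*(-5 - 1*37/6) = -7*(-5 - 37/6) = -7*(-67/6) = 469/6)
((-11 + 6)² + j(7))² = ((-11 + 6)² + 469/6)² = ((-5)² + 469/6)² = (25 + 469/6)² = (619/6)² = 383161/36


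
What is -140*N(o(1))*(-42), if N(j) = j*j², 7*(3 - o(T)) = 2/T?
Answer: 823080/7 ≈ 1.1758e+5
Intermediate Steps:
o(T) = 3 - 2/(7*T)
N(j) = j³
-140*N(o(1))*(-42) = -140*(3 - 2/7/1)³*(-42) = -140*(3 - 2/7*1)³*(-42) = -140*(3 - 2/7)³*(-42) = -140*(19/7)³*(-42) = -140*6859/343*(-42) = -137180/49*(-42) = 823080/7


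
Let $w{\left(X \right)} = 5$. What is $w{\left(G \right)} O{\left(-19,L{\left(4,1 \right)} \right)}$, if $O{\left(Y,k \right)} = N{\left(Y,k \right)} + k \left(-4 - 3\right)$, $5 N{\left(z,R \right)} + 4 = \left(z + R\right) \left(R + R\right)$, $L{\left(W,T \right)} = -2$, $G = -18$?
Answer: $150$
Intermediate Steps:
$N{\left(z,R \right)} = - \frac{4}{5} + \frac{2 R \left(R + z\right)}{5}$ ($N{\left(z,R \right)} = - \frac{4}{5} + \frac{\left(z + R\right) \left(R + R\right)}{5} = - \frac{4}{5} + \frac{\left(R + z\right) 2 R}{5} = - \frac{4}{5} + \frac{2 R \left(R + z\right)}{5}$)
$O{\left(Y,k \right)} = - \frac{4}{5} - 7 k + \frac{2 k^{2}}{5} + \frac{2 Y k}{5}$ ($O{\left(Y,k \right)} = \left(- \frac{4}{5} + \frac{2 k^{2}}{5} + \frac{2 k Y}{5}\right) + k \left(-4 - 3\right) = \left(- \frac{4}{5} + \frac{2 k^{2}}{5} + \frac{2 Y k}{5}\right) + k \left(-4 - 3\right) = \left(- \frac{4}{5} + \frac{2 k^{2}}{5} + \frac{2 Y k}{5}\right) + k \left(-7\right) = \left(- \frac{4}{5} + \frac{2 k^{2}}{5} + \frac{2 Y k}{5}\right) - 7 k = - \frac{4}{5} - 7 k + \frac{2 k^{2}}{5} + \frac{2 Y k}{5}$)
$w{\left(G \right)} O{\left(-19,L{\left(4,1 \right)} \right)} = 5 \left(- \frac{4}{5} - -14 + \frac{2 \left(-2\right)^{2}}{5} + \frac{2}{5} \left(-19\right) \left(-2\right)\right) = 5 \left(- \frac{4}{5} + 14 + \frac{2}{5} \cdot 4 + \frac{76}{5}\right) = 5 \left(- \frac{4}{5} + 14 + \frac{8}{5} + \frac{76}{5}\right) = 5 \cdot 30 = 150$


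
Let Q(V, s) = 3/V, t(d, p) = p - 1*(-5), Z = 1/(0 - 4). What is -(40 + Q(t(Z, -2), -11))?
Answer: -41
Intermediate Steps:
Z = -¼ (Z = 1/(-4) = -¼ ≈ -0.25000)
t(d, p) = 5 + p (t(d, p) = p + 5 = 5 + p)
-(40 + Q(t(Z, -2), -11)) = -(40 + 3/(5 - 2)) = -(40 + 3/3) = -(40 + 3*(⅓)) = -(40 + 1) = -1*41 = -41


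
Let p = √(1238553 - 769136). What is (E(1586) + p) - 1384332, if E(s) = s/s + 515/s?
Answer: -2195548451/1586 + √469417 ≈ -1.3836e+6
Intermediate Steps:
E(s) = 1 + 515/s
p = √469417 ≈ 685.14
(E(1586) + p) - 1384332 = ((515 + 1586)/1586 + √469417) - 1384332 = ((1/1586)*2101 + √469417) - 1384332 = (2101/1586 + √469417) - 1384332 = -2195548451/1586 + √469417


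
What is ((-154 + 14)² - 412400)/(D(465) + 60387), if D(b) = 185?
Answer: -98200/15143 ≈ -6.4848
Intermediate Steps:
((-154 + 14)² - 412400)/(D(465) + 60387) = ((-154 + 14)² - 412400)/(185 + 60387) = ((-140)² - 412400)/60572 = (19600 - 412400)*(1/60572) = -392800*1/60572 = -98200/15143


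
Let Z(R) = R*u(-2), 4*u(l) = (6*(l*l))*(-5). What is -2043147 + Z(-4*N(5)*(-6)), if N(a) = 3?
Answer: -2045307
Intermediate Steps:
u(l) = -15*l**2/2 (u(l) = ((6*(l*l))*(-5))/4 = ((6*l**2)*(-5))/4 = (-30*l**2)/4 = -15*l**2/2)
Z(R) = -30*R (Z(R) = R*(-15/2*(-2)**2) = R*(-15/2*4) = R*(-30) = -30*R)
-2043147 + Z(-4*N(5)*(-6)) = -2043147 - (-120)*3*(-6) = -2043147 - (-120)*(-18) = -2043147 - 30*72 = -2043147 - 2160 = -2045307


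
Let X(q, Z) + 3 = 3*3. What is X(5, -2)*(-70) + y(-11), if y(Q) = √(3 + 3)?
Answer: -420 + √6 ≈ -417.55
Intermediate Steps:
X(q, Z) = 6 (X(q, Z) = -3 + 3*3 = -3 + 9 = 6)
y(Q) = √6
X(5, -2)*(-70) + y(-11) = 6*(-70) + √6 = -420 + √6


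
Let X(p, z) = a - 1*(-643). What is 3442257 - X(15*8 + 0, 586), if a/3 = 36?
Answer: 3441506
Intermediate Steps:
a = 108 (a = 3*36 = 108)
X(p, z) = 751 (X(p, z) = 108 - 1*(-643) = 108 + 643 = 751)
3442257 - X(15*8 + 0, 586) = 3442257 - 1*751 = 3442257 - 751 = 3441506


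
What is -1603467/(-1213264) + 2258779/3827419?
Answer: 467243963491/244403667664 ≈ 1.9118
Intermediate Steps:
-1603467/(-1213264) + 2258779/3827419 = -1603467*(-1/1213264) + 2258779*(1/3827419) = 84393/63856 + 2258779/3827419 = 467243963491/244403667664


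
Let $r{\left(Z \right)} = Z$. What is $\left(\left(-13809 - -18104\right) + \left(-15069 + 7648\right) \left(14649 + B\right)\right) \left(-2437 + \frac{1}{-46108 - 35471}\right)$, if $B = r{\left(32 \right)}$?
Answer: $\frac{21658823274689744}{81579} \approx 2.6549 \cdot 10^{11}$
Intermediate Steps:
$B = 32$
$\left(\left(-13809 - -18104\right) + \left(-15069 + 7648\right) \left(14649 + B\right)\right) \left(-2437 + \frac{1}{-46108 - 35471}\right) = \left(\left(-13809 - -18104\right) + \left(-15069 + 7648\right) \left(14649 + 32\right)\right) \left(-2437 + \frac{1}{-46108 - 35471}\right) = \left(\left(-13809 + 18104\right) - 108947701\right) \left(-2437 + \frac{1}{-81579}\right) = \left(4295 - 108947701\right) \left(-2437 - \frac{1}{81579}\right) = \left(-108943406\right) \left(- \frac{198808024}{81579}\right) = \frac{21658823274689744}{81579}$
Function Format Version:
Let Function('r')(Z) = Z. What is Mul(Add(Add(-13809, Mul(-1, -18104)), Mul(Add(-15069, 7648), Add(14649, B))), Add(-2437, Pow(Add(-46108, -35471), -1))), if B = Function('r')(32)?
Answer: Rational(21658823274689744, 81579) ≈ 2.6549e+11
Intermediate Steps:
B = 32
Mul(Add(Add(-13809, Mul(-1, -18104)), Mul(Add(-15069, 7648), Add(14649, B))), Add(-2437, Pow(Add(-46108, -35471), -1))) = Mul(Add(Add(-13809, Mul(-1, -18104)), Mul(Add(-15069, 7648), Add(14649, 32))), Add(-2437, Pow(Add(-46108, -35471), -1))) = Mul(Add(Add(-13809, 18104), Mul(-7421, 14681)), Add(-2437, Pow(-81579, -1))) = Mul(Add(4295, -108947701), Add(-2437, Rational(-1, 81579))) = Mul(-108943406, Rational(-198808024, 81579)) = Rational(21658823274689744, 81579)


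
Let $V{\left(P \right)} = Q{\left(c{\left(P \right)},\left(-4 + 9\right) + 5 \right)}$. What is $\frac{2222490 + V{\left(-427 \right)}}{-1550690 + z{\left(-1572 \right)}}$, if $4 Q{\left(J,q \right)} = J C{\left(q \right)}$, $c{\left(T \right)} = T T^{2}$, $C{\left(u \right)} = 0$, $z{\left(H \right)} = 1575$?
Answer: $- \frac{444498}{309823} \approx -1.4347$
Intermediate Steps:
$c{\left(T \right)} = T^{3}$
$Q{\left(J,q \right)} = 0$ ($Q{\left(J,q \right)} = \frac{J 0}{4} = \frac{1}{4} \cdot 0 = 0$)
$V{\left(P \right)} = 0$
$\frac{2222490 + V{\left(-427 \right)}}{-1550690 + z{\left(-1572 \right)}} = \frac{2222490 + 0}{-1550690 + 1575} = \frac{2222490}{-1549115} = 2222490 \left(- \frac{1}{1549115}\right) = - \frac{444498}{309823}$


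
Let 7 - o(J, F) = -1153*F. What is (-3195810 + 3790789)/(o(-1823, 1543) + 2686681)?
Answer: 594979/4465767 ≈ 0.13323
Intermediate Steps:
o(J, F) = 7 + 1153*F (o(J, F) = 7 - (-1153)*F = 7 + 1153*F)
(-3195810 + 3790789)/(o(-1823, 1543) + 2686681) = (-3195810 + 3790789)/((7 + 1153*1543) + 2686681) = 594979/((7 + 1779079) + 2686681) = 594979/(1779086 + 2686681) = 594979/4465767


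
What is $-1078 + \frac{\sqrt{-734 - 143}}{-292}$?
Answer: $-1078 - \frac{i \sqrt{877}}{292} \approx -1078.0 - 0.10142 i$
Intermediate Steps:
$-1078 + \frac{\sqrt{-734 - 143}}{-292} = -1078 + \sqrt{-877} \left(- \frac{1}{292}\right) = -1078 + i \sqrt{877} \left(- \frac{1}{292}\right) = -1078 - \frac{i \sqrt{877}}{292}$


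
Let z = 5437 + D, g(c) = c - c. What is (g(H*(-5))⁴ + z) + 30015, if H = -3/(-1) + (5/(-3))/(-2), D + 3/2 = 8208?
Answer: 87317/2 ≈ 43659.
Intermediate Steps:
D = 16413/2 (D = -3/2 + 8208 = 16413/2 ≈ 8206.5)
H = 23/6 (H = -3*(-1) + (5*(-⅓))*(-½) = 3 - 5/3*(-½) = 3 + ⅚ = 23/6 ≈ 3.8333)
g(c) = 0
z = 27287/2 (z = 5437 + 16413/2 = 27287/2 ≈ 13644.)
(g(H*(-5))⁴ + z) + 30015 = (0⁴ + 27287/2) + 30015 = (0 + 27287/2) + 30015 = 27287/2 + 30015 = 87317/2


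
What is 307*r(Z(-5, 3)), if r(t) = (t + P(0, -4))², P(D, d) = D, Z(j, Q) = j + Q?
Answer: 1228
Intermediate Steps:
Z(j, Q) = Q + j
r(t) = t² (r(t) = (t + 0)² = t²)
307*r(Z(-5, 3)) = 307*(3 - 5)² = 307*(-2)² = 307*4 = 1228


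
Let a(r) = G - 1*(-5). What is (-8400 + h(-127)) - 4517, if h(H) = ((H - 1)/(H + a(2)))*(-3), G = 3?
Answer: -1537507/119 ≈ -12920.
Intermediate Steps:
a(r) = 8 (a(r) = 3 - 1*(-5) = 3 + 5 = 8)
h(H) = -3*(-1 + H)/(8 + H) (h(H) = ((H - 1)/(H + 8))*(-3) = ((-1 + H)/(8 + H))*(-3) = -3*(-1 + H)/(8 + H))
(-8400 + h(-127)) - 4517 = (-8400 + 3*(1 - 1*(-127))/(8 - 127)) - 4517 = (-8400 + 3*(1 + 127)/(-119)) - 4517 = (-8400 + 3*(-1/119)*128) - 4517 = (-8400 - 384/119) - 4517 = -999984/119 - 4517 = -1537507/119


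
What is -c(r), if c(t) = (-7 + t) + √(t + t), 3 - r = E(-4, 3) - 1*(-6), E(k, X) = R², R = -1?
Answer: 11 - 2*I*√2 ≈ 11.0 - 2.8284*I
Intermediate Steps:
E(k, X) = 1 (E(k, X) = (-1)² = 1)
r = -4 (r = 3 - (1 - 1*(-6)) = 3 - (1 + 6) = 3 - 1*7 = 3 - 7 = -4)
c(t) = -7 + t + √2*√t (c(t) = (-7 + t) + √(2*t) = (-7 + t) + √2*√t = -7 + t + √2*√t)
-c(r) = -(-7 - 4 + √2*√(-4)) = -(-7 - 4 + √2*(2*I)) = -(-7 - 4 + 2*I*√2) = -(-11 + 2*I*√2) = 11 - 2*I*√2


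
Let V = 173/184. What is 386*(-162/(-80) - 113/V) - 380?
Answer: -159124531/3460 ≈ -45990.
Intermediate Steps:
V = 173/184 (V = 173*(1/184) = 173/184 ≈ 0.94022)
386*(-162/(-80) - 113/V) - 380 = 386*(-162/(-80) - 113/173/184) - 380 = 386*(-162*(-1/80) - 113*184/173) - 380 = 386*(81/40 - 20792/173) - 380 = 386*(-817667/6920) - 380 = -157809731/3460 - 380 = -159124531/3460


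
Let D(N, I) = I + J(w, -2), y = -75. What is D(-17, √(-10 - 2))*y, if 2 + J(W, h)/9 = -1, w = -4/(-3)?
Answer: 2025 - 150*I*√3 ≈ 2025.0 - 259.81*I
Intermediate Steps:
w = 4/3 (w = -4*(-⅓) = 4/3 ≈ 1.3333)
J(W, h) = -27 (J(W, h) = -18 + 9*(-1) = -18 - 9 = -27)
D(N, I) = -27 + I (D(N, I) = I - 27 = -27 + I)
D(-17, √(-10 - 2))*y = (-27 + √(-10 - 2))*(-75) = (-27 + √(-12))*(-75) = (-27 + 2*I*√3)*(-75) = 2025 - 150*I*√3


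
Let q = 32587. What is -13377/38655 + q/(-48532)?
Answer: -636287683/625334820 ≈ -1.0175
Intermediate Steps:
-13377/38655 + q/(-48532) = -13377/38655 + 32587/(-48532) = -13377*1/38655 + 32587*(-1/48532) = -4459/12885 - 32587/48532 = -636287683/625334820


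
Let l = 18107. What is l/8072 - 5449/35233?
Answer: 593979603/284400776 ≈ 2.0885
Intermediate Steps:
l/8072 - 5449/35233 = 18107/8072 - 5449/35233 = 593979603/284400776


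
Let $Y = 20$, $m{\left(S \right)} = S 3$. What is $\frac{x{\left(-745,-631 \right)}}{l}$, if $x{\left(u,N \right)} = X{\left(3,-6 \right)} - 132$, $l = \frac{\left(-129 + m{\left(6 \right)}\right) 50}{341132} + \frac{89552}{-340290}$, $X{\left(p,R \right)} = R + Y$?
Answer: $\frac{3424472344260}{8109415591} \approx 422.28$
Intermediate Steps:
$m{\left(S \right)} = 3 S$
$X{\left(p,R \right)} = 20 + R$ ($X{\left(p,R \right)} = R + 20 = 20 + R$)
$l = - \frac{8109415591}{29020952070}$ ($l = \frac{\left(-129 + 3 \cdot 6\right) 50}{341132} + \frac{89552}{-340290} = \left(-129 + 18\right) 50 \cdot \frac{1}{341132} + 89552 \left(- \frac{1}{340290}\right) = \left(-111\right) 50 \cdot \frac{1}{341132} - \frac{44776}{170145} = \left(-5550\right) \frac{1}{341132} - \frac{44776}{170145} = - \frac{2775}{170566} - \frac{44776}{170145} = - \frac{8109415591}{29020952070} \approx -0.27943$)
$x{\left(u,N \right)} = -118$ ($x{\left(u,N \right)} = \left(20 - 6\right) - 132 = 14 - 132 = -118$)
$\frac{x{\left(-745,-631 \right)}}{l} = - \frac{118}{- \frac{8109415591}{29020952070}} = \left(-118\right) \left(- \frac{29020952070}{8109415591}\right) = \frac{3424472344260}{8109415591}$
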